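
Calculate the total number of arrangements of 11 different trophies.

The number of ways to arrange 11 distinct objects is 11!.

Final answer: 11! = 39916800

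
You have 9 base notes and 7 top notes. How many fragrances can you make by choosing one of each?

By the multiplication principle: 9 x 7.

Final answer: 63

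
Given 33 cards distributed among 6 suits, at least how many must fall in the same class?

By pigeonhole with 33 objects and 6 categories: ceiling(33/6).

Final answer: 6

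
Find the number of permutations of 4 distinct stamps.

The number of ways to arrange 4 distinct objects is 4!.

Final answer: 4! = 24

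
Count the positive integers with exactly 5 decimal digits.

These are the integers in [10^4, 10^5), so the count is 10^5 - 10^4 = 9 x 10^4.

Final answer: 90000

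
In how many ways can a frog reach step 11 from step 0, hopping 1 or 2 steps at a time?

Let f(n) count the ways. The last step is size 1 or 2, so f(n) = f(n-1) + f(n-2) with f(1)=1, f(2)=2.
Computing successive values: f(1)=1, f(2)=2, f(3)=3, f(4)=5, f(5)=8, f(6)=13, f(7)=21, f(8)=34, f(9)=55, f(10)=89, f(11)=144.

Final answer: 144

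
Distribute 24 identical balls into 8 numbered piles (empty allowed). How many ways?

Stars and bars: C(n+k-1, k-1) = C(31,7).

Final answer: C(31,7) = 2629575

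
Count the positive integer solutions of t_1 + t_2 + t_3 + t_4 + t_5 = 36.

Substitute t'_i = t_i - 1 (so t'_i >= 0). Then sum t'_i = 36 - 5 = 31.
Stars and bars: C(31+5-1, 5-1) = C(35,4).

Final answer: C(35,4) = 52360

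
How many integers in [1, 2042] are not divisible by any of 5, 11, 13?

|div by 5|=408, |div by 11|=185, |div by 13|=157.
|div by 5&11|=37, |div by 5&13|=31, |div by 11&13|=14, |div by all|=2.
By inclusion-exclusion, divisible by at least one: 408+185+157-37-31-14+2 = 670.
Not divisible by any: 2042 - 670.

Final answer: 1372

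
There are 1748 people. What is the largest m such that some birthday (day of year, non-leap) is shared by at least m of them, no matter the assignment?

There are 365 possible values for birthday (day of year, non-leap). With 1748 people and 365 categories, by pigeonhole: ceiling(1748/365).

Final answer: 5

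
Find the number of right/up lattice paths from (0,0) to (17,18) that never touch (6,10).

Total paths to (17,18): C(35,18) = 4537567650.
Paths through (6,10): C(16,10) x C(19,8) = 605260656.
Avoiding (6,10): 4537567650 - 605260656.

Final answer: 3932306994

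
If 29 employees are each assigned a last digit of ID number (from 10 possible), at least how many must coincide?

There are 10 possible values for last digit of ID number. With 29 employees and 10 categories, by pigeonhole: ceiling(29/10).

Final answer: 3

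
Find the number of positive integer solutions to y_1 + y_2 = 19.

Substitute y'_i = y_i - 1 (so y'_i >= 0). Then sum y'_i = 19 - 2 = 17.
Stars and bars: C(17+2-1, 2-1) = C(18,1).

Final answer: C(18,1) = 18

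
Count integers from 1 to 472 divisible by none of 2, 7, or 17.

|div by 2|=236, |div by 7|=67, |div by 17|=27.
|div by 2&7|=33, |div by 2&17|=13, |div by 7&17|=3, |div by all|=1.
By inclusion-exclusion, divisible by at least one: 236+67+27-33-13-3+1 = 282.
Not divisible by any: 472 - 282.

Final answer: 190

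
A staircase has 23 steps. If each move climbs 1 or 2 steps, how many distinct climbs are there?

Let f(n) count the ways. The last step is size 1 or 2, so f(n) = f(n-1) + f(n-2) with f(1)=1, f(2)=2.
Computing successive values: f(1)=1, f(2)=2, f(3)=3, f(4)=5, f(5)=8, f(6)=13, f(7)=21, f(8)=34, f(9)=55, f(10)=89, f(11)=144, f(12)=233, f(13)=377, f(14)=610, f(15)=987, f(16)=1597, f(17)=2584, f(18)=4181, f(19)=6765, f(20)=10946, f(21)=17711, f(22)=28657, f(23)=46368.

Final answer: 46368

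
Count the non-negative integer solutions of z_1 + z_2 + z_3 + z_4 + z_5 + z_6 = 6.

Stars and bars with 6 stars and 5 bars:
C(6+6-1, 6-1) = C(11,5).

Final answer: C(11,5) = 462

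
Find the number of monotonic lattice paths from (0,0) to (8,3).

Each path has 8 right steps and 3 up steps in some order (11 steps total).
Choose which 3 of the 11 steps are up: C(11,3).

Final answer: C(11,3) = 165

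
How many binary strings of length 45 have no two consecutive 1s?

A valid string ends in 0 (append to any length-(n-1) valid string) or in 01 (append to any length-(n-2) valid string), so a(n) = a(n-1) + a(n-2) with a(1)=2, a(2)=3.
Iterating the recurrence: a(1)=2, a(2)=3, a(3)=5, a(4)=8, a(5)=13, a(6)=21, a(7)=34, a(8)=55, a(9)=89, a(10)=144, a(11)=233, a(12)=377, a(13)=610, a(14)=987, a(15)=1597, a(16)=2584, a(17)=4181, a(18)=6765, a(19)=10946, a(20)=17711, a(21)=28657, a(22)=46368, a(23)=75025, a(24)=121393, a(25)=196418, a(26)=317811, a(27)=514229, a(28)=832040, a(29)=1346269, a(30)=2178309, a(31)=3524578, a(32)=5702887, a(33)=9227465, a(34)=14930352, a(35)=24157817, a(36)=39088169, a(37)=63245986, a(38)=102334155, a(39)=165580141, a(40)=267914296, a(41)=433494437, a(42)=701408733, a(43)=1134903170, a(44)=1836311903, a(45)=2971215073.

Final answer: 2971215073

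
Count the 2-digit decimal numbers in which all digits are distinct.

First digit: 9 (not 0). Second: 9 (not first). Third: 8, etc.
Total: 9 x 9.

Final answer: 81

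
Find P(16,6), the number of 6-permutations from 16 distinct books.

P(16,6) = 16!/(16-6)! = 16!/10!.

Final answer: P(16,6) = 5765760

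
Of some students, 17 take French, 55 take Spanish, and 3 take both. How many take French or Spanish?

|A union B| = |A| + |B| - |A intersect B| = 17 + 55 - 3.

Final answer: 69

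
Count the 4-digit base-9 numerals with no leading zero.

Leading digit: 8 options (nonzero). Other 3 digit(s): 9 options each.
Total: 8 x 9^3.

Final answer: 5832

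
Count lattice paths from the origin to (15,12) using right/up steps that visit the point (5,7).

Paths (0,0)->(5,7): C(12,7) = 792.
Paths (5,7)->(15,12): C(15,5) = 3003.
By multiplication principle: 792 x 3003.

Final answer: 2378376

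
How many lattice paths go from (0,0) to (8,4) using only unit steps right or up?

Each path has 8 right steps and 4 up steps in some order (12 steps total).
Choose which 4 of the 12 steps are up: C(12,4).

Final answer: C(12,4) = 495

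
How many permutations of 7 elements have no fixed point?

D(n) = (n-1)(D(n-1) + D(n-2)), D(0)=1, D(1)=0.
Building up: D(2)=1, D(3)=2, D(4)=9, D(5)=44, D(6)=265.
D(7) = 6 x (D(6) + D(5)) = 6 x (265 + 44).

Final answer: D(7) = 1854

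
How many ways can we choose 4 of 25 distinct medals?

C(25,4) = 25!/(4! x (25-4)!).

Final answer: C(25,4) = 12650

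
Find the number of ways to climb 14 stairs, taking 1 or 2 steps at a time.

Let f(n) be the number of climbs. Removing the last move (1 or 2 steps) gives f(n) = f(n-1) + f(n-2); base cases f(1)=1, f(2)=2.
Building up term by term: f(1)=1, f(2)=2, f(3)=3, f(4)=5, f(5)=8, f(6)=13, f(7)=21, f(8)=34, f(9)=55, f(10)=89, f(11)=144, f(12)=233, f(13)=377, f(14)=610.

Final answer: 610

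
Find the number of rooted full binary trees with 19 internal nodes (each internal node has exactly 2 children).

This is counted by the nth Catalan number C_n. Here n = 19.
C_n = (2n)!/(n!(n+1)!), so C_{19} = 38!/(19! x 20!) = C(38,19)/20 = 35345263800/20.

Final answer: C_{19} = 1767263190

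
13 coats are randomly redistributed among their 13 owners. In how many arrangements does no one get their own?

Use the recurrence D(n) = (n-1)(D(n-1) + D(n-2)) with D(0)=1, D(1)=0.
D(2) = 1 x (0 + 1) = 1
D(3) = 2 x (1 + 0) = 2
D(4) = 3 x (2 + 1) = 9
D(5) = 4 x (9 + 2) = 44
D(6) = 5 x (44 + 9) = 265
D(7) = 6 x (265 + 44) = 1854
D(8) = 7 x (1854 + 265) = 14833
D(9) = 8 x (14833 + 1854) = 133496
D(10) = 9 x (133496 + 14833) = 1334961
D(11) = 10 x (1334961 + 133496) = 14684570
D(12) = 11 x (14684570 + 1334961) = 176214841
D(13) = 12 x (D(12) + D(11)) = 12 x (176214841 + 14684570)

Final answer: D(13) = 2290792932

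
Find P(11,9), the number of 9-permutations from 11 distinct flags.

P(11,9) = 11!/(11-9)! = 11!/2!.

Final answer: P(11,9) = 19958400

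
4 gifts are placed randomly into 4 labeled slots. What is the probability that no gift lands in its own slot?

Use the recurrence D(n) = (n-1)(D(n-1) + D(n-2)) with D(0)=1, D(1)=0.
Building up: D(2)=1, D(3)=2, D(4)=9.
Total arrangements: 4! = 24.
Probability = D(4)/4! = 3/8.

Final answer: D(4)/4! = 9/24 = 0.375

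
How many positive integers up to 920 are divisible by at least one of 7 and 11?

Multiples of 7: 131. Multiples of 11: 83. Of both (lcm=77): 11.
By inclusion-exclusion: 131 + 83 - 11.

Final answer: 203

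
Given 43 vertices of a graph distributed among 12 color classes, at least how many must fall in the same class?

By pigeonhole with 43 objects and 12 categories: ceiling(43/12).

Final answer: 4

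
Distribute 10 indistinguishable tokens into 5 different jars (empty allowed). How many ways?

Stars and bars: C(n+k-1, k-1) = C(14,4).

Final answer: C(14,4) = 1001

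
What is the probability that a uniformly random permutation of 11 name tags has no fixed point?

Use the recurrence D(n) = (n-1)(D(n-1) + D(n-2)) with D(0)=1, D(1)=0.
Building up: D(2)=1, D(3)=2, D(4)=9, D(5)=44, D(6)=265, D(7)=1854, D(8)=14833, D(9)=133496, D(10)=1334961, D(11)=14684570.
Total arrangements: 11! = 39916800.
Probability = D(11)/11! = 1468457/3991680.

Final answer: D(11)/11! = 14684570/39916800 = 0.367879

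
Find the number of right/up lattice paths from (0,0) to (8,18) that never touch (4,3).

Total paths to (8,18): C(26,18) = 1562275.
Paths through (4,3): C(7,3) x C(19,15) = 135660.
Avoiding (4,3): 1562275 - 135660.

Final answer: 1426615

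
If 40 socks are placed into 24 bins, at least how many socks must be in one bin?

By the pigeonhole principle: ceiling(40/24).

Final answer: 2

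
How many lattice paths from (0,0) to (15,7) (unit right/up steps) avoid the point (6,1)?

Total paths to (15,7): C(22,7) = 170544.
Paths through (6,1): C(7,1) x C(15,6) = 35035.
Avoiding (6,1): 170544 - 35035.

Final answer: 135509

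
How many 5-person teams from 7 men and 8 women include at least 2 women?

Sum over valid woman counts:
C(8,2)C(7,3) = 980
C(8,3)C(7,2) = 1176
C(8,4)C(7,1) = 490
C(8,5)C(7,0) = 56
Total: 980 + 1176 + 490 + 56.

Final answer: 2702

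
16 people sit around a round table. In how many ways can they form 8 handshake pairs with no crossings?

This is a standard Catalan-number count: the answer is C_n. Here n = 16/2 = 8.
Using C_0 = 1 and C_(k+1) = C_k x 2(2k+1)/(k+2), build up term by term: C_1=1, C_2=2, C_3=5, C_4=14, C_5=42, C_6=132, C_7=429, C_8=1430.

Final answer: C_{8} = 1430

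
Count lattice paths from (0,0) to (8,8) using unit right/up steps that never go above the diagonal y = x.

Total monotonic paths to (8,8): C(16,8) = 12870.
By the reflection principle, paths that go above the diagonal number C(16,9) = 11440.
Valid Dyck paths: 12870 - 11440.
(This is the Catalan number C_{8}.)

Final answer: C_{8} = 1430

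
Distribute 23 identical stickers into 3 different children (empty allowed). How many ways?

Stars and bars: C(n+k-1, k-1) = C(25,2).

Final answer: C(25,2) = 300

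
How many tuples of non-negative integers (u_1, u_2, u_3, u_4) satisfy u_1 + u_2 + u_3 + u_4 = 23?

Stars and bars with 23 stars and 3 bars:
C(23+4-1, 4-1) = C(26,3).

Final answer: C(26,3) = 2600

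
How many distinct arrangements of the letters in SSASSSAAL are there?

Letters (A:3, L:1, S:5). Total letters: 9.
Permutations = 9!/(5! x 3!).

Final answer: 504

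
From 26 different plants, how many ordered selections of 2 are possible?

P(26,2) = 26!/(26-2)! = 26!/24!.

Final answer: P(26,2) = 650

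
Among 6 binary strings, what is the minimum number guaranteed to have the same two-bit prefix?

There are 4 possible values for two-bit prefix. With 6 binary strings and 4 categories, by pigeonhole: ceiling(6/4).

Final answer: 2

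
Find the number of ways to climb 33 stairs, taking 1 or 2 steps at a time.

Let f(n) count the ways. The last step is size 1 or 2, so f(n) = f(n-1) + f(n-2) with f(1)=1, f(2)=2.
Iterating the recurrence: f(1)=1, f(2)=2, f(3)=3, f(4)=5, f(5)=8, f(6)=13, f(7)=21, f(8)=34, f(9)=55, f(10)=89, f(11)=144, f(12)=233, f(13)=377, f(14)=610, f(15)=987, f(16)=1597, f(17)=2584, f(18)=4181, f(19)=6765, f(20)=10946, f(21)=17711, f(22)=28657, f(23)=46368, f(24)=75025, f(25)=121393, f(26)=196418, f(27)=317811, f(28)=514229, f(29)=832040, f(30)=1346269, f(31)=2178309, f(32)=3524578, f(33)=5702887.

Final answer: 5702887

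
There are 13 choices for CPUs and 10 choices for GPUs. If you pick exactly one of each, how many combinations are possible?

By the multiplication principle: 13 x 10.

Final answer: 130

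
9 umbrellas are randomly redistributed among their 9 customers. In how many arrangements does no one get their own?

Derangements satisfy D(n) = (n-1)(D(n-1) + D(n-2)), starting from D(0)=1, D(1)=0.
D(2) = 1 x (0 + 1) = 1
D(3) = 2 x (1 + 0) = 2
D(4) = 3 x (2 + 1) = 9
D(5) = 4 x (9 + 2) = 44
D(6) = 5 x (44 + 9) = 265
D(7) = 6 x (265 + 44) = 1854
D(8) = 7 x (1854 + 265) = 14833
D(9) = 8 x (D(8) + D(7)) = 8 x (14833 + 1854)

Final answer: D(9) = 133496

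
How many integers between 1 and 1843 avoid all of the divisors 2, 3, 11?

|div by 2|=921, |div by 3|=614, |div by 11|=167.
|div by 2&3|=307, |div by 2&11|=83, |div by 3&11|=55, |div by all|=27.
By inclusion-exclusion, divisible by at least one: 921+614+167-307-83-55+27 = 1284.
Not divisible by any: 1843 - 1284.

Final answer: 559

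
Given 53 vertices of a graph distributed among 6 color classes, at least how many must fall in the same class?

By pigeonhole with 53 objects and 6 categories: ceiling(53/6).

Final answer: 9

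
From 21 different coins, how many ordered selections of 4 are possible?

P(21,4) = 21!/(21-4)! = 21!/17!.

Final answer: P(21,4) = 143640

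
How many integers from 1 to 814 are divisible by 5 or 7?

Multiples of 5: 162. Multiples of 7: 116. Of both (lcm=35): 23.
By inclusion-exclusion: 162 + 116 - 23.

Final answer: 255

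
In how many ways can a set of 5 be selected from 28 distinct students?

C(28,5) = 28!/(5! x 23!).

Final answer: \binom{28}{5} = 98280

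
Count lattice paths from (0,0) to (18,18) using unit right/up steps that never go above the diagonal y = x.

Total monotonic paths to (18,18): C(36,18) = 9075135300.
A path is bad iff it touches y = x + 1; reflecting its initial segment maps bad paths bijectively onto all paths to (17,19), of which there are C(36,19) = 8597496600.
Valid Dyck paths: 9075135300 - 8597496600.
(Equivalently, C_{18} = C(36,18)/19 = 9075135300/19.)

Final answer: C_{18} = 477638700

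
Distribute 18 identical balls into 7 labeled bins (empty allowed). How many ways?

Stars and bars: C(n+k-1, k-1) = C(24,6).

Final answer: C(24,6) = 134596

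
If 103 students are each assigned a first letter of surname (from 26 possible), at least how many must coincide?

There are 26 possible values for first letter of surname. With 103 students and 26 categories, by pigeonhole: ceiling(103/26).

Final answer: 4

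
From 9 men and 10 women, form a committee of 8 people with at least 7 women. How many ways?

Sum over valid woman counts:
C(10,7)C(9,1) = 1080
C(10,8)C(9,0) = 45
Total: 1080 + 45.

Final answer: 1125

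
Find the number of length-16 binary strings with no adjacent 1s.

A valid string ends in 0 (append to any length-(n-1) valid string) or in 01 (append to any length-(n-2) valid string), so a(n) = a(n-1) + a(n-2) with a(1)=2, a(2)=3.
Building up term by term: a(1)=2, a(2)=3, a(3)=5, a(4)=8, a(5)=13, a(6)=21, a(7)=34, a(8)=55, a(9)=89, a(10)=144, a(11)=233, a(12)=377, a(13)=610, a(14)=987, a(15)=1597, a(16)=2584.

Final answer: 2584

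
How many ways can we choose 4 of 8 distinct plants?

C(8,4) = 8!/(4! x 4!).

Final answer: \binom{8}{4} = 70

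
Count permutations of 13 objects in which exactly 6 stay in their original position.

Choose which 6 elements are fixed: C(13,6) = 1716.
Derange the remaining 7 using D(j) = (j-1)(D(j-1) + D(j-2)), D(0)=1, D(1)=0: D(2)=1, D(3)=2, D(4)=9, D(5)=44, D(6)=265, D(7)=1854.
Total: 1716 x 1854.

Final answer: C(13,6) D(7) = 3181464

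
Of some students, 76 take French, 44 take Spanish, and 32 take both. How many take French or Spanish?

|A union B| = |A| + |B| - |A intersect B| = 76 + 44 - 32.

Final answer: 88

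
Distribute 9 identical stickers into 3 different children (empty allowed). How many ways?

Stars and bars: C(n+k-1, k-1) = C(11,2).

Final answer: C(11,2) = 55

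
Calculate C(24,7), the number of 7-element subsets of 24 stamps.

C(24,7) = 24!/(7! x (24-7)!).

Final answer: C(24,7) = 346104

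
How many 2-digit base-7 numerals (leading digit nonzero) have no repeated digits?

The leading digit has 6 choices (anything but zero); the next has 6 (anything but the first), then 5, and so on, one fewer each time.
Total: 6 x 6.

Final answer: 36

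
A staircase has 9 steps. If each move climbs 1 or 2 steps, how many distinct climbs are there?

Condition on the final move: it is a 1-step (f(n-1) ways to get there) or a 2-step (f(n-2) ways), so f(n) = f(n-1) + f(n-2), with f(1)=1, f(2)=2.
Computing successive values: f(1)=1, f(2)=2, f(3)=3, f(4)=5, f(5)=8, f(6)=13, f(7)=21, f(8)=34, f(9)=55.

Final answer: 55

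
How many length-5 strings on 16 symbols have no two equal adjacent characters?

First character: 16 choices. Each subsequent: 15 choices (must differ from the previous one).
Total: 16 x 15^4.

Final answer: 16 x 15^{4} = 810000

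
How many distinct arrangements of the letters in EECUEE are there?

Letters (C:1, E:4, U:1). Total letters: 6.
Permutations = 6!/(4!).

Final answer: 30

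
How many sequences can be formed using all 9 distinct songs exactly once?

The number of ways to arrange 9 distinct objects is 9!.

Final answer: 9! = 362880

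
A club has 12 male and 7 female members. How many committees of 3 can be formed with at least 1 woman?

Sum over valid woman counts:
C(7,1)C(12,2) = 462
C(7,2)C(12,1) = 252
C(7,3)C(12,0) = 35
Total: 462 + 252 + 35.

Final answer: 749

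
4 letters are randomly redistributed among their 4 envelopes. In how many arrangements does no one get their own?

Derangements satisfy D(n) = (n-1)(D(n-1) + D(n-2)), starting from D(0)=1, D(1)=0.
D(2) = 1 x (0 + 1) = 1
D(3) = 2 x (1 + 0) = 2
D(4) = 3 x (D(3) + D(2)) = 3 x (2 + 1)

Final answer: D(4) = 9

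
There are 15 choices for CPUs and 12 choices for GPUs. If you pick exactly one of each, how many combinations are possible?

By the multiplication principle: 15 x 12.

Final answer: 180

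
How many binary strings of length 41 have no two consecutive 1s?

Classify by the final bit: ...0 gives a(n-1) strings, ...01 gives a(n-2) strings. Thus a(n) = a(n-1) + a(n-2) with a(1)=2, a(2)=3.
Iterating the recurrence: a(1)=2, a(2)=3, a(3)=5, a(4)=8, a(5)=13, a(6)=21, a(7)=34, a(8)=55, a(9)=89, a(10)=144, a(11)=233, a(12)=377, a(13)=610, a(14)=987, a(15)=1597, a(16)=2584, a(17)=4181, a(18)=6765, a(19)=10946, a(20)=17711, a(21)=28657, a(22)=46368, a(23)=75025, a(24)=121393, a(25)=196418, a(26)=317811, a(27)=514229, a(28)=832040, a(29)=1346269, a(30)=2178309, a(31)=3524578, a(32)=5702887, a(33)=9227465, a(34)=14930352, a(35)=24157817, a(36)=39088169, a(37)=63245986, a(38)=102334155, a(39)=165580141, a(40)=267914296, a(41)=433494437.

Final answer: 433494437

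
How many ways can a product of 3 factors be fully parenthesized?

This is a standard Catalan-number count: the answer is C_n. Here n = 3 - 1 = 2.
Using C_0 = 1 and C_(k+1) = C_k x 2(2k+1)/(k+2), build up term by term: C_1=1, C_2=2.

Final answer: C_{2} = 2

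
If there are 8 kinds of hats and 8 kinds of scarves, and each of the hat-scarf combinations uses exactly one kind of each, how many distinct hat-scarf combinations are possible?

By the multiplication principle: 8 x 8.

Final answer: 64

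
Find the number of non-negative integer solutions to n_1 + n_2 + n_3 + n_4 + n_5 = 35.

Stars and bars with 35 stars and 4 bars:
C(35+5-1, 5-1) = C(39,4).

Final answer: C(39,4) = 82251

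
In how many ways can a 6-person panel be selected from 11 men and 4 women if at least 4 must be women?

Sum over valid woman counts:
C(4,4)C(11,2).

Final answer: 55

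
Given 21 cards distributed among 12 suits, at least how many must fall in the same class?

By pigeonhole with 21 objects and 12 categories: ceiling(21/12).

Final answer: 2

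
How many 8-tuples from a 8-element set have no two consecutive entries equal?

Let g(n) count such strings. g(1) = 8, and each valid string of length n-1 extends in 7 ways (any symbol but the last), so g(n) = 7 g(n-1).
Total: g(8) = 8 x 7^7.

Final answer: 8 x 7^{7} = 6588344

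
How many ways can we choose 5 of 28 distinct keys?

C(28,5) = 28!/(5! x 23!).

Final answer: \binom{28}{5} = 98280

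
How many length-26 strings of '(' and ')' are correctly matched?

This is a standard Catalan-number count: the answer is C_n. Here n = 13 (pairs).
C_n = (2n)!/(n!(n+1)!), so C_{13} = 26!/(13! x 14!) = C(26,13)/14 = 10400600/14.

Final answer: C_{13} = 742900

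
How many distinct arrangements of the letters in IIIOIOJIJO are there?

Letters (I:5, J:2, O:3). Total letters: 10.
Permutations = 10!/(5! x 3! x 2!).

Final answer: 2520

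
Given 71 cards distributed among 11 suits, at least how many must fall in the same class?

By pigeonhole with 71 objects and 11 categories: ceiling(71/11).

Final answer: 7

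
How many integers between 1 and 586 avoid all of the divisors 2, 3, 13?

|div by 2|=293, |div by 3|=195, |div by 13|=45.
|div by 2&3|=97, |div by 2&13|=22, |div by 3&13|=15, |div by all|=7.
By inclusion-exclusion, divisible by at least one: 293+195+45-97-22-15+7 = 406.
Not divisible by any: 586 - 406.

Final answer: 180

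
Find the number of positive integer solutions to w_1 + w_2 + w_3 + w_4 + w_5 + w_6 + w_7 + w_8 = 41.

Substitute w'_i = w_i - 1 (so w'_i >= 0). Then sum w'_i = 41 - 8 = 33.
Stars and bars: C(33+8-1, 8-1) = C(40,7).

Final answer: C(40,7) = 18643560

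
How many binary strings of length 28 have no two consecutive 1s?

Classify by the final bit: ...0 gives a(n-1) strings, ...01 gives a(n-2) strings. Thus a(n) = a(n-1) + a(n-2) with a(1)=2, a(2)=3.
Computing successive values: a(1)=2, a(2)=3, a(3)=5, a(4)=8, a(5)=13, a(6)=21, a(7)=34, a(8)=55, a(9)=89, a(10)=144, a(11)=233, a(12)=377, a(13)=610, a(14)=987, a(15)=1597, a(16)=2584, a(17)=4181, a(18)=6765, a(19)=10946, a(20)=17711, a(21)=28657, a(22)=46368, a(23)=75025, a(24)=121393, a(25)=196418, a(26)=317811, a(27)=514229, a(28)=832040.

Final answer: 832040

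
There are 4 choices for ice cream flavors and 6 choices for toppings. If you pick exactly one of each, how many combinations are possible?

By the multiplication principle: 4 x 6.

Final answer: 24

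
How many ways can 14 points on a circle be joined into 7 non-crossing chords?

This is a standard Catalan-number count: the answer is C_n. Here n = 14/2 = 7.
Using C_0 = 1 and C_(k+1) = C_k x 2(2k+1)/(k+2), build up term by term: C_1=1, C_2=2, C_3=5, C_4=14, C_5=42, C_6=132, C_7=429.

Final answer: C_{7} = 429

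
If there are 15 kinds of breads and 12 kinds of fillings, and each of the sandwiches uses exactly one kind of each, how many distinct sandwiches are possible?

By the multiplication principle: 15 x 12.

Final answer: 180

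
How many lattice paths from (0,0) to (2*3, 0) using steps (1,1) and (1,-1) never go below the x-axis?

Total monotonic paths to (3,3): C(6,3) = 20.
A path is bad iff it touches y = x + 1; reflecting its initial segment maps bad paths bijectively onto all paths to (2,4), of which there are C(6,4) = 15.
Valid Dyck paths: 20 - 15.
(Check: C(6,3) - C(6,4) = C(6,3)/4, the Catalan number C_{3}.)

Final answer: C_{3} = 5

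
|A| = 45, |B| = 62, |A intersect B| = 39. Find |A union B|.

|A union B| = |A| + |B| - |A intersect B| = 45 + 62 - 39.

Final answer: 68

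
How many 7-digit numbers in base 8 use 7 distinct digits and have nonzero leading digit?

The leading digit has 7 choices (anything but zero); the next has 7 (anything but the first), then 6, and so on, one fewer each time.
Total: 7 x 7 x 6 x 5 x 4 x 3 x 2.

Final answer: 35280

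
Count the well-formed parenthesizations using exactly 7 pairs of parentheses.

This is counted by the nth Catalan number C_n. Here n = 7 (pairs).
Using C_0 = 1 and C_(k+1) = C_k x 2(2k+1)/(k+2), build up term by term: C_1=1, C_2=2, C_3=5, C_4=14, C_5=42, C_6=132, C_7=429.

Final answer: C_{7} = 429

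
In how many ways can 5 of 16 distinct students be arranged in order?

P(16,5) = 16!/(16-5)! = 16!/11!.

Final answer: P(16,5) = 524160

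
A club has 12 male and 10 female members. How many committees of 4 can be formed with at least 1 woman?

Sum over valid woman counts:
C(10,1)C(12,3) = 2200
C(10,2)C(12,2) = 2970
C(10,3)C(12,1) = 1440
C(10,4)C(12,0) = 210
Total: 2200 + 2970 + 1440 + 210.

Final answer: 6820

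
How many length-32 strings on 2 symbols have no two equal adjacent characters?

First character: 2 choices. Each subsequent: 1 choices (must differ from the previous one).
Total: 2 x 1^31.

Final answer: 2 x 1^{31} = 2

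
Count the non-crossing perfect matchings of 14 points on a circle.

The structures are counted by the Catalan number C_n. Here n = 14/2 = 7.
C_n = C(2n,n)/(n+1), so C_{7} = C(14,7)/8 = 3432/8.

Final answer: C_{7} = 429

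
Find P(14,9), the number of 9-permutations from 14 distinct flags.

P(14,9) = 14!/(14-9)! = 14!/5!.

Final answer: P(14,9) = 726485760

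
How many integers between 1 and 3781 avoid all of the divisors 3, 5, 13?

|div by 3|=1260, |div by 5|=756, |div by 13|=290.
|div by 3&5|=252, |div by 3&13|=96, |div by 5&13|=58, |div by all|=19.
By inclusion-exclusion, divisible by at least one: 1260+756+290-252-96-58+19 = 1919.
Not divisible by any: 3781 - 1919.

Final answer: 1862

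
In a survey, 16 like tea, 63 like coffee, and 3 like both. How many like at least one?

|A union B| = |A| + |B| - |A intersect B| = 16 + 63 - 3.

Final answer: 76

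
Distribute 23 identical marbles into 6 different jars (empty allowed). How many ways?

Stars and bars: C(n+k-1, k-1) = C(28,5).

Final answer: C(28,5) = 98280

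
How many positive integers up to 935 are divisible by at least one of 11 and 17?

Multiples of 11: 85. Multiples of 17: 55. Of both (lcm=187): 5.
By inclusion-exclusion: 85 + 55 - 5.

Final answer: 135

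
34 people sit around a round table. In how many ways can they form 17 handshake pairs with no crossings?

The structures are counted by the Catalan number C_n. Here n = 34/2 = 17.
C_n = C(2n,n)/(n+1), so C_{17} = C(34,17)/18 = 2333606220/18.

Final answer: C_{17} = 129644790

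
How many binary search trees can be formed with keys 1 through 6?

This is counted by the nth Catalan number C_n. Here n = 6.
C_n = C(2n,n)/(n+1), so C_{6} = C(12,6)/7 = 924/7.

Final answer: C_{6} = 132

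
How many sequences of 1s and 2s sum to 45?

Condition on the final move: it is a 1-step (f(n-1) ways to get there) or a 2-step (f(n-2) ways), so f(n) = f(n-1) + f(n-2), with f(1)=1, f(2)=2.
Computing successive values: f(1)=1, f(2)=2, f(3)=3, f(4)=5, f(5)=8, f(6)=13, f(7)=21, f(8)=34, f(9)=55, f(10)=89, f(11)=144, f(12)=233, f(13)=377, f(14)=610, f(15)=987, f(16)=1597, f(17)=2584, f(18)=4181, f(19)=6765, f(20)=10946, f(21)=17711, f(22)=28657, f(23)=46368, f(24)=75025, f(25)=121393, f(26)=196418, f(27)=317811, f(28)=514229, f(29)=832040, f(30)=1346269, f(31)=2178309, f(32)=3524578, f(33)=5702887, f(34)=9227465, f(35)=14930352, f(36)=24157817, f(37)=39088169, f(38)=63245986, f(39)=102334155, f(40)=165580141, f(41)=267914296, f(42)=433494437, f(43)=701408733, f(44)=1134903170, f(45)=1836311903.

Final answer: 1836311903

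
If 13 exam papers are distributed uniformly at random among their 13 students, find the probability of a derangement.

Use the recurrence D(n) = (n-1)(D(n-1) + D(n-2)) with D(0)=1, D(1)=0.
Building up: D(2)=1, D(3)=2, D(4)=9, D(5)=44, D(6)=265, D(7)=1854, D(8)=14833, D(9)=133496, D(10)=1334961, D(11)=14684570, D(12)=176214841, D(13)=2290792932.
Total arrangements: 13! = 6227020800.
Probability = D(13)/13! = 63633137/172972800.

Final answer: D(13)/13! = 2290792932/6227020800 = 0.367879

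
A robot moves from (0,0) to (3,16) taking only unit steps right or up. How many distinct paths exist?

Each path has 3 right steps and 16 up steps in some order (19 steps total).
Choose which 16 of the 19 steps are up: C(19,16).

Final answer: C(19,16) = 969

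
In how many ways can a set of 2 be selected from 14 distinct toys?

C(14,2) = 14!/(2! x (14-2)!).

Final answer: C(14,2) = 91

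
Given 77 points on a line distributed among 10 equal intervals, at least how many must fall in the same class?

By pigeonhole with 77 objects and 10 categories: ceiling(77/10).

Final answer: 8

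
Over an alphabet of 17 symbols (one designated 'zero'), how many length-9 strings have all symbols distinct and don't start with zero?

First digit: 16 (nonzero). Second: 16 (not first). Third: 15, etc.
Total: 16 x 16 x 15 x 14 x 13 x 12 x 11 x 10 x 9.

Final answer: 8302694400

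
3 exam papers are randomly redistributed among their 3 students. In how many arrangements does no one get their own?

Use the recurrence D(n) = (n-1)(D(n-1) + D(n-2)) with D(0)=1, D(1)=0.
D(2) = 1 x (0 + 1) = 1
D(3) = 2 x (D(2) + D(1)) = 2 x (1 + 0)

Final answer: D(3) = 2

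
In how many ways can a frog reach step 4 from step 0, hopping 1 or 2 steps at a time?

Condition on the final move: it is a 1-step (f(n-1) ways to get there) or a 2-step (f(n-2) ways), so f(n) = f(n-1) + f(n-2), with f(1)=1, f(2)=2.
Building up term by term: f(1)=1, f(2)=2, f(3)=3, f(4)=5.

Final answer: 5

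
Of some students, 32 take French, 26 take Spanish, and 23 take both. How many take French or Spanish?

|A union B| = |A| + |B| - |A intersect B| = 32 + 26 - 23.

Final answer: 35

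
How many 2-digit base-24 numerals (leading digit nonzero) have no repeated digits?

First digit: 23 (nonzero). Second: 23 (not first). Third: 22, etc.
Total: 23 x 23.

Final answer: 529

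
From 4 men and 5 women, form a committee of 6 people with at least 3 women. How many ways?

Sum over valid woman counts:
C(5,3)C(4,3) = 40
C(5,4)C(4,2) = 30
C(5,5)C(4,1) = 4
Total: 40 + 30 + 4.

Final answer: 74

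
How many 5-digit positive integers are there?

First digit: 9 choices (1-9). Each of the remaining 4 digits: 10 choices.
Total: 9 x 10^4.

Final answer: 90000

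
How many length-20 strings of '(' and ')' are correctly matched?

The structures are counted by the Catalan number C_n. Here n = 10 (pairs).
C_n = (2n)!/(n!(n+1)!), so C_{10} = 20!/(10! x 11!) = C(20,10)/11 = 184756/11.

Final answer: C_{10} = 16796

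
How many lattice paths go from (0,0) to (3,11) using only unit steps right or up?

Each path has 3 right steps and 11 up steps in some order (14 steps total).
Choose which 11 of the 14 steps are up: C(14,11).

Final answer: C(14,11) = 364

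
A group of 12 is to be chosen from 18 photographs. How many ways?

C(18,12) = 18!/(12! x 6!).

Final answer: \binom{18}{12} = 18564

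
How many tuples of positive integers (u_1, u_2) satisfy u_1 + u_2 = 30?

Substitute u'_i = u_i - 1 (so u'_i >= 0). Then sum u'_i = 30 - 2 = 28.
Stars and bars: C(28+2-1, 2-1) = C(29,1).

Final answer: C(29,1) = 29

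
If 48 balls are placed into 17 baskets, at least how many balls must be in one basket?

By the pigeonhole principle: ceiling(48/17).

Final answer: 3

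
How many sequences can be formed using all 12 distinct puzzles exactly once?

The number of ways to arrange 12 distinct objects is 12!.

Final answer: 12! = 479001600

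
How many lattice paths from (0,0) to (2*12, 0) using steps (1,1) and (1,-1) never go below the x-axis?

Total monotonic paths to (12,12): C(24,12) = 2704156.
A path is bad iff it touches y = x + 1; reflecting its initial segment maps bad paths bijectively onto all paths to (11,13), of which there are C(24,13) = 2496144.
Valid Dyck paths: 2704156 - 2496144.
(Check: C(24,12) - C(24,13) = C(24,12)/13, the Catalan number C_{12}.)

Final answer: C_{12} = 208012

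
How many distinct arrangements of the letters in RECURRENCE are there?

Letters (C:2, E:3, N:1, R:3, U:1). Total letters: 10.
Permutations = 10!/(3! x 3! x 2!).

Final answer: 50400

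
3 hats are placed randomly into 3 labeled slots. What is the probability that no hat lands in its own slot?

Use the recurrence D(n) = (n-1)(D(n-1) + D(n-2)) with D(0)=1, D(1)=0.
Building up: D(2)=1, D(3)=2.
Total arrangements: 3! = 6.
Probability = D(3)/3! = 1/3.

Final answer: D(3)/3! = 2/6 = 0.333333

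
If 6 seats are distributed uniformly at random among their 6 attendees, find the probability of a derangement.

Use the recurrence D(n) = (n-1)(D(n-1) + D(n-2)) with D(0)=1, D(1)=0.
Building up: D(2)=1, D(3)=2, D(4)=9, D(5)=44, D(6)=265.
Total arrangements: 6! = 720.
Probability = D(6)/6! = 53/144.

Final answer: D(6)/6! = 265/720 = 0.368056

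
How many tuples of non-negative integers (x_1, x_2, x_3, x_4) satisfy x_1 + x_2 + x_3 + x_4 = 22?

Stars and bars with 22 stars and 3 bars:
C(22+4-1, 4-1) = C(25,3).

Final answer: C(25,3) = 2300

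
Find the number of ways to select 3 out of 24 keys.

C(24,3) = 24!/(3! x (24-3)!).

Final answer: C(24,3) = 2024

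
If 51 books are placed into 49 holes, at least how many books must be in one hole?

By the pigeonhole principle: ceiling(51/49).

Final answer: 2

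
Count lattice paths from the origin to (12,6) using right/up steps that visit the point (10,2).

Paths (0,0)->(10,2): C(12,2) = 66.
Paths (10,2)->(12,6): C(6,4) = 15.
By multiplication principle: 66 x 15.

Final answer: 990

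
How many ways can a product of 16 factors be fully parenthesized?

This is counted by the nth Catalan number C_n. Here n = 16 - 1 = 15.
Using C_0 = 1 and C_(k+1) = C_k x 2(2k+1)/(k+2), build up term by term: C_1=1, C_2=2, C_3=5, C_4=14, C_5=42, C_6=132, C_7=429, C_8=1430, C_9=4862, C_10=16796, C_11=58786, C_12=208012, C_13=742900, C_14=2674440, C_15=9694845.

Final answer: C_{15} = 9694845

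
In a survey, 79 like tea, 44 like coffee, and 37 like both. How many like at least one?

|A union B| = |A| + |B| - |A intersect B| = 79 + 44 - 37.

Final answer: 86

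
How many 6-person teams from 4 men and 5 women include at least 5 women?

Sum over valid woman counts:
C(5,5)C(4,1).

Final answer: 4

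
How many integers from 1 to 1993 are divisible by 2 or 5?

Multiples of 2: 996. Multiples of 5: 398. Of both (lcm=10): 199.
By inclusion-exclusion: 996 + 398 - 199.

Final answer: 1195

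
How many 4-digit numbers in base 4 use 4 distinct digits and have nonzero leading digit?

The leading digit has 3 choices (anything but zero); the next has 3 (anything but the first), then 2, and so on, one fewer each time.
Total: 3 x 3 x 2 x 1.

Final answer: 18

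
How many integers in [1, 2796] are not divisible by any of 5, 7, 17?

|div by 5|=559, |div by 7|=399, |div by 17|=164.
|div by 5&7|=79, |div by 5&17|=32, |div by 7&17|=23, |div by all|=4.
By inclusion-exclusion, divisible by at least one: 559+399+164-79-32-23+4 = 992.
Not divisible by any: 2796 - 992.

Final answer: 1804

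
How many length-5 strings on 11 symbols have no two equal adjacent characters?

First character: 11 choices. Each subsequent: 10 choices (must differ from the previous one).
Total: 11 x 10^4.

Final answer: 11 x 10^{4} = 110000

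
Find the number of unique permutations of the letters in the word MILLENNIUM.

Letters (E:1, I:2, L:2, M:2, N:2, U:1). Total letters: 10.
Permutations = 10!/(2! x 2! x 2! x 2!).

Final answer: 226800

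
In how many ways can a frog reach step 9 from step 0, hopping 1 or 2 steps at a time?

Let f(n) count the ways. The last step is size 1 or 2, so f(n) = f(n-1) + f(n-2) with f(1)=1, f(2)=2.
Iterating the recurrence: f(1)=1, f(2)=2, f(3)=3, f(4)=5, f(5)=8, f(6)=13, f(7)=21, f(8)=34, f(9)=55.

Final answer: 55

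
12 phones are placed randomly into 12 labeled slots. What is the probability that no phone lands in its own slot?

Use the recurrence D(n) = (n-1)(D(n-1) + D(n-2)) with D(0)=1, D(1)=0.
Building up: D(2)=1, D(3)=2, D(4)=9, D(5)=44, D(6)=265, D(7)=1854, D(8)=14833, D(9)=133496, D(10)=1334961, D(11)=14684570, D(12)=176214841.
Total arrangements: 12! = 479001600.
Probability = D(12)/12! = 16019531/43545600.

Final answer: D(12)/12! = 176214841/479001600 = 0.367879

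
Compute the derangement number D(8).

D(n) = (n-1)(D(n-1) + D(n-2)), D(0)=1, D(1)=0.
D(2) = 1 x (0 + 1) = 1
D(3) = 2 x (1 + 0) = 2
D(4) = 3 x (2 + 1) = 9
D(5) = 4 x (9 + 2) = 44
D(6) = 5 x (44 + 9) = 265
D(7) = 6 x (265 + 44) = 1854
D(8) = 7 x (D(7) + D(6)) = 7 x (1854 + 265)

Final answer: D(8) = 14833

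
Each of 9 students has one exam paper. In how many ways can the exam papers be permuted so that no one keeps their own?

Use the recurrence D(n) = (n-1)(D(n-1) + D(n-2)) with D(0)=1, D(1)=0.
D(2) = 1 x (0 + 1) = 1
D(3) = 2 x (1 + 0) = 2
D(4) = 3 x (2 + 1) = 9
D(5) = 4 x (9 + 2) = 44
D(6) = 5 x (44 + 9) = 265
D(7) = 6 x (265 + 44) = 1854
D(8) = 7 x (1854 + 265) = 14833
D(9) = 8 x (D(8) + D(7)) = 8 x (14833 + 1854)

Final answer: D(9) = 133496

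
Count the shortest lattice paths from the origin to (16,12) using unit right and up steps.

Each path has 16 right steps and 12 up steps in some order (28 steps total).
Choose which 12 of the 28 steps are up: C(28,12).

Final answer: C(28,12) = 30421755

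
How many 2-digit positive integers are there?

First digit: 9 choices (1-9). Each of the remaining 1 digit: 10 choices.
Total: 9 x 10^1.

Final answer: 90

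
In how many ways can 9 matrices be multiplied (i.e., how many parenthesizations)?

This is a standard Catalan-number count: the answer is C_n. Here n = 9 - 1 = 8.
C_n = (2n)!/(n!(n+1)!), so C_{8} = 16!/(8! x 9!) = C(16,8)/9 = 12870/9.

Final answer: C_{8} = 1430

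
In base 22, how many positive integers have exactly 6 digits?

These are the integers in [22^5, 22^6), so the count is 22^6 - 22^5 = 21 x 22^5.

Final answer: 108226272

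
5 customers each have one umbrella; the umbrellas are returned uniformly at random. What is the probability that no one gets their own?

Derangements satisfy D(n) = (n-1)(D(n-1) + D(n-2)), starting from D(0)=1, D(1)=0.
Building up: D(2)=1, D(3)=2, D(4)=9, D(5)=44.
Total arrangements: 5! = 120.
Probability = D(5)/5! = 11/30.

Final answer: D(5)/5! = 44/120 = 0.366667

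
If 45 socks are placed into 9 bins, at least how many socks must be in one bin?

By the pigeonhole principle: ceiling(45/9).

Final answer: 5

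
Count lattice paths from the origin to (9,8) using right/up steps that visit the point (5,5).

Paths (0,0)->(5,5): C(10,5) = 252.
Paths (5,5)->(9,8): C(7,3) = 35.
By multiplication principle: 252 x 35.

Final answer: 8820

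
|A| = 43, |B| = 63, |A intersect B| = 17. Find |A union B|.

|A union B| = |A| + |B| - |A intersect B| = 43 + 63 - 17.

Final answer: 89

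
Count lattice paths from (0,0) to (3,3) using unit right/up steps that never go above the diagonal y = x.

Total monotonic paths to (3,3): C(6,3) = 20.
Reflecting each bad path at its first crossing gives a bijection with paths to (2,4): C(6,4) = 15.
Valid Dyck paths: 20 - 15.
(Check: C(6,3) - C(6,4) = C(6,3)/4, the Catalan number C_{3}.)

Final answer: C_{3} = 5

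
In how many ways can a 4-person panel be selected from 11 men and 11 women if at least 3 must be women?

Sum over valid woman counts:
C(11,3)C(11,1) = 1815
C(11,4)C(11,0) = 330
Total: 1815 + 330.

Final answer: 2145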